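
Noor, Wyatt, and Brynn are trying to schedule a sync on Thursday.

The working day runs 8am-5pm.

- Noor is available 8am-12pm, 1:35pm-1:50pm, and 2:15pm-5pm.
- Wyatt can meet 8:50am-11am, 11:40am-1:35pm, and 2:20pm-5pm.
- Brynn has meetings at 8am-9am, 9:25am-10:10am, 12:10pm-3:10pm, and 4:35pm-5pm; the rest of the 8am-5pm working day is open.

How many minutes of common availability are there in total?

180 minutes

Brynn free within 08:00–17:00: 09:00–09:25, 10:10–12:10, 15:10–16:35.
Noor ∩ Wyatt: 08:50–11:00, 11:40–12:00, 14:20–17:00.
Noor ∩ Wyatt ∩ Brynn: 09:00–09:25, 10:10–11:00, 11:40–12:00, 15:10–16:35.
Total common minutes: 25 + 50 + 20 + 85 = 180.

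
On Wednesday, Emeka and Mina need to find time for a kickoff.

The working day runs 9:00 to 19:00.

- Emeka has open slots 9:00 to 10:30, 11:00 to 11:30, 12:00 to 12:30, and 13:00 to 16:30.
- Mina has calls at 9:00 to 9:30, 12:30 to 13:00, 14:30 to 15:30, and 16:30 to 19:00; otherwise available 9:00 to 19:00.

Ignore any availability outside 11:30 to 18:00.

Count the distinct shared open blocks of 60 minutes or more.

2

Mina free within 09:00–19:00: 09:30–12:30, 13:00–14:30, 15:30–16:30.
Emeka ∩ Mina: 09:30–10:30, 11:00–11:30, 12:00–12:30, 13:00–14:30, 15:30–16:30.
Restricted to 11:30–18:00: 12:00–12:30, 13:00–14:30, 15:30–16:30.
Windows ≥ 60 min: 13:00–14:30, 15:30–16:30.
That's 2 windows.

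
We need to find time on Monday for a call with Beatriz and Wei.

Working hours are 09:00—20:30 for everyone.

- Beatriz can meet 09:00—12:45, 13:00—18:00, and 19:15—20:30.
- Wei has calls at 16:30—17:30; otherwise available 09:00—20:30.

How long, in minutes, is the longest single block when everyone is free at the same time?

225 minutes

Wei free within 09:00–20:30: 09:00–16:30, 17:30–20:30.
Beatriz ∩ Wei: 09:00–12:45, 13:00–16:30, 17:30–18:00, 19:15–20:30.
Common window lengths: 225, 210, 30, 75 min; longest is 225.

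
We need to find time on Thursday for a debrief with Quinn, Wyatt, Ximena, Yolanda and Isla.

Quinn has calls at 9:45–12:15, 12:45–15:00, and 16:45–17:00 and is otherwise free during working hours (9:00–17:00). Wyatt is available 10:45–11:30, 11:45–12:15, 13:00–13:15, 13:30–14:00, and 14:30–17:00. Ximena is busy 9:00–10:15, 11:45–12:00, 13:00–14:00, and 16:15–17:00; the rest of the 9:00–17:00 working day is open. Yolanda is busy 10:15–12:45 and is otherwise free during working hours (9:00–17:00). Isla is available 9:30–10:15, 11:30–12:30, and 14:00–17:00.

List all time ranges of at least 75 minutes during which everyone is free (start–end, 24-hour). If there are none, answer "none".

Quinn free within 09:00–17:00: 09:00–09:45, 12:15–12:45, 15:00–16:45.
Ximena free within 09:00–17:00: 10:15–11:45, 12:00–13:00, 14:00–16:15.
Yolanda free within 09:00–17:00: 09:00–10:15, 12:45–17:00.
Quinn ∩ Wyatt: 15:00–16:45.
Quinn ∩ Wyatt ∩ Ximena: 15:00–16:15.
Quinn ∩ Wyatt ∩ Ximena ∩ Yolanda: 15:00–16:15.
Quinn ∩ Wyatt ∩ Ximena ∩ Yolanda ∩ Isla: 15:00–16:15.
Windows ≥ 75 min: 15:00–16:15.

15:00–16:15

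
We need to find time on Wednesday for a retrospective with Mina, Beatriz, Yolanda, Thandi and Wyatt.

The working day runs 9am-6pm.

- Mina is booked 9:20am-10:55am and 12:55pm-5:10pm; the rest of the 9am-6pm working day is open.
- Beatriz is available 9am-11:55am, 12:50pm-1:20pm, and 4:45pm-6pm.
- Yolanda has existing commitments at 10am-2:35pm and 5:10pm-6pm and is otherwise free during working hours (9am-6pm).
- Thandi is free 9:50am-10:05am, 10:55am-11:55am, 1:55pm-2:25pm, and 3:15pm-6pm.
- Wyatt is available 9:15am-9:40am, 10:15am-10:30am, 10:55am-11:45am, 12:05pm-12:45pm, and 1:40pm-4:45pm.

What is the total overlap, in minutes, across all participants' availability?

Mina free within 09:00–18:00: 09:00–09:20, 10:55–12:55, 17:10–18:00.
Yolanda free within 09:00–18:00: 09:00–10:00, 14:35–17:10.
Mina ∩ Beatriz: 09:00–09:20, 10:55–11:55, 12:50–12:55, 17:10–18:00.
Mina ∩ Beatriz ∩ Yolanda: 09:00–09:20.
Mina ∩ Beatriz ∩ Yolanda ∩ Thandi: (none).
Mina ∩ Beatriz ∩ Yolanda ∩ Thandi ∩ Wyatt: (none).
Total common minutes: 0.

0 minutes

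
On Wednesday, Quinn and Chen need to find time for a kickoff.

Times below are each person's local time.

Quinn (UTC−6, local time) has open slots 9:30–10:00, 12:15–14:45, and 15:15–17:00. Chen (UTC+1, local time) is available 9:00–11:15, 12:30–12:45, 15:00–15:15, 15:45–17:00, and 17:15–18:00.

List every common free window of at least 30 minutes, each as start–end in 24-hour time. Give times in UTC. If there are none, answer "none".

Quinn → UTC: 15:30–16:00, 18:15–20:45, 21:15–23:00.
Chen → UTC: 08:00–10:15, 11:30–11:45, 14:00–14:15, 14:45–16:00, 16:15–17:00.
Quinn ∩ Chen: 15:30–16:00.
Windows ≥ 30 min: 15:30–16:00.

15:30–16:00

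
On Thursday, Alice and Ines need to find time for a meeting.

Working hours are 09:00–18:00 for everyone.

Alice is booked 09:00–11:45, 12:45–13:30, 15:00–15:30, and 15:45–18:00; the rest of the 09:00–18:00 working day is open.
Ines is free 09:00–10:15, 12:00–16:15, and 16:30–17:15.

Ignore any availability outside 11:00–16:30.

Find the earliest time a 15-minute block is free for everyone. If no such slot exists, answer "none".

Alice free within 09:00–18:00: 11:45–12:45, 13:30–15:00, 15:30–15:45.
Alice ∩ Ines: 12:00–12:45, 13:30–15:00, 15:30–15:45.
Restricted to 11:00–16:30: 12:00–12:45, 13:30–15:00, 15:30–15:45.
Windows ≥ 15 min: 12:00–12:45, 13:30–15:00, 15:30–15:45.
Earliest such window starts at 12:00.

12:00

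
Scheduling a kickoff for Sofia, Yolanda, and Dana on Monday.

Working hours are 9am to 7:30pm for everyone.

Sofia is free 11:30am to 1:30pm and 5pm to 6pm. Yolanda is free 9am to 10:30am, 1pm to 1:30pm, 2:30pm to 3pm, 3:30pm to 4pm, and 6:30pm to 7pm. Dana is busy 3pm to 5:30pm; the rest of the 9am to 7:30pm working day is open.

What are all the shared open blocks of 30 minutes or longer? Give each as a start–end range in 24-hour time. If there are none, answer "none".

Dana free within 09:00–19:30: 09:00–15:00, 17:30–19:30.
Sofia ∩ Yolanda: 13:00–13:30.
Sofia ∩ Yolanda ∩ Dana: 13:00–13:30.
Windows ≥ 30 min: 13:00–13:30.

13:00–13:30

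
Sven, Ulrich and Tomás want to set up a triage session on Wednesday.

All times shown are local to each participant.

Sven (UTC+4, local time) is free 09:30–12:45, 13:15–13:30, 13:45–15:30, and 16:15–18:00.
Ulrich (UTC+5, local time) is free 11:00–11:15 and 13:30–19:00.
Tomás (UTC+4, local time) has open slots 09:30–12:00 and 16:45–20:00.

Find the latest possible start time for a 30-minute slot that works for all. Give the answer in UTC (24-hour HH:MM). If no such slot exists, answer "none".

Sven → UTC: 05:30–08:45, 09:15–09:30, 09:45–11:30, 12:15–14:00.
Ulrich → UTC: 06:00–06:15, 08:30–14:00.
Tomás → UTC: 05:30–08:00, 12:45–16:00.
Sven ∩ Ulrich: 06:00–06:15, 08:30–08:45, 09:15–09:30, 09:45–11:30, 12:15–14:00.
Sven ∩ Ulrich ∩ Tomás: 06:00–06:15, 12:45–14:00.
Windows ≥ 30 min: 12:45–14:00.
Latest start in the last window 12:45–14:00 is 14:00 − 30 min = 13:30.

13:30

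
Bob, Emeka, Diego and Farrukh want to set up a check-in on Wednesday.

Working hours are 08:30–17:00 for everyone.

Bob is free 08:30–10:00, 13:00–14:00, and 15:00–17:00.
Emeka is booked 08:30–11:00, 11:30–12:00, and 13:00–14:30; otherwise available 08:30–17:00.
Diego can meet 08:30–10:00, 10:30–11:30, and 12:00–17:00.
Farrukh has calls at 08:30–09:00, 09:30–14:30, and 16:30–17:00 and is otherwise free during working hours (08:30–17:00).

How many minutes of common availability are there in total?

90 minutes

Emeka free within 08:30–17:00: 11:00–11:30, 12:00–13:00, 14:30–17:00.
Farrukh free within 08:30–17:00: 09:00–09:30, 14:30–16:30.
Bob ∩ Emeka: 15:00–17:00.
Bob ∩ Emeka ∩ Diego: 15:00–17:00.
Bob ∩ Emeka ∩ Diego ∩ Farrukh: 15:00–16:30.
Total common minutes: 90.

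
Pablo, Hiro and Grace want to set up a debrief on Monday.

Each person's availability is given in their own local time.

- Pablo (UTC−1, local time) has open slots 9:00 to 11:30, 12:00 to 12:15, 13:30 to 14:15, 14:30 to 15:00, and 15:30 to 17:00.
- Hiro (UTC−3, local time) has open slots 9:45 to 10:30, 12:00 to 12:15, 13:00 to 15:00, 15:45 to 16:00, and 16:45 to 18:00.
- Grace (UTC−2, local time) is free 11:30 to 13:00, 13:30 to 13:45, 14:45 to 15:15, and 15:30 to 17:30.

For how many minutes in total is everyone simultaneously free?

60 minutes

Pablo → UTC: 10:00–12:30, 13:00–13:15, 14:30–15:15, 15:30–16:00, 16:30–18:00.
Hiro → UTC: 12:45–13:30, 15:00–15:15, 16:00–18:00, 18:45–19:00, 19:45–21:00.
Grace → UTC: 13:30–15:00, 15:30–15:45, 16:45–17:15, 17:30–19:30.
Pablo ∩ Hiro: 13:00–13:15, 15:00–15:15, 16:30–18:00.
Pablo ∩ Hiro ∩ Grace: 16:45–17:15, 17:30–18:00.
Total common minutes: 30 + 30 = 60.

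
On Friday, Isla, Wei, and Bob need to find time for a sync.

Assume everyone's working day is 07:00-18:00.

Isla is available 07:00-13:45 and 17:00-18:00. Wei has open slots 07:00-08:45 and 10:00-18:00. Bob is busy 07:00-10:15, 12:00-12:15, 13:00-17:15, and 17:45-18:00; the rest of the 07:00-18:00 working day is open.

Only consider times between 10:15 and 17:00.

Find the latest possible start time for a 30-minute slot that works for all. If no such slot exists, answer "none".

12:30

Bob free within 07:00–18:00: 10:15–12:00, 12:15–13:00, 17:15–17:45.
Isla ∩ Wei: 07:00–08:45, 10:00–13:45, 17:00–18:00.
Isla ∩ Wei ∩ Bob: 10:15–12:00, 12:15–13:00, 17:15–17:45.
Restricted to 10:15–17:00: 10:15–12:00, 12:15–13:00.
Windows ≥ 30 min: 10:15–12:00, 12:15–13:00.
Latest start in the last window 12:15–13:00 is 13:00 − 30 min = 12:30.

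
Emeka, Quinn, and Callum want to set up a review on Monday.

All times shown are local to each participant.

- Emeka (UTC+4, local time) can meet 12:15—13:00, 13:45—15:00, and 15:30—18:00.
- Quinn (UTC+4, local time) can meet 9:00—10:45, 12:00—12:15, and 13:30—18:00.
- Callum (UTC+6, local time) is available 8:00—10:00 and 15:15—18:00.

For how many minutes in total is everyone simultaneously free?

105 minutes

Emeka → UTC: 08:15–09:00, 09:45–11:00, 11:30–14:00.
Quinn → UTC: 05:00–06:45, 08:00–08:15, 09:30–14:00.
Callum → UTC: 02:00–04:00, 09:15–12:00.
Emeka ∩ Quinn: 09:45–11:00, 11:30–14:00.
Emeka ∩ Quinn ∩ Callum: 09:45–11:00, 11:30–12:00.
Total common minutes: 75 + 30 = 105.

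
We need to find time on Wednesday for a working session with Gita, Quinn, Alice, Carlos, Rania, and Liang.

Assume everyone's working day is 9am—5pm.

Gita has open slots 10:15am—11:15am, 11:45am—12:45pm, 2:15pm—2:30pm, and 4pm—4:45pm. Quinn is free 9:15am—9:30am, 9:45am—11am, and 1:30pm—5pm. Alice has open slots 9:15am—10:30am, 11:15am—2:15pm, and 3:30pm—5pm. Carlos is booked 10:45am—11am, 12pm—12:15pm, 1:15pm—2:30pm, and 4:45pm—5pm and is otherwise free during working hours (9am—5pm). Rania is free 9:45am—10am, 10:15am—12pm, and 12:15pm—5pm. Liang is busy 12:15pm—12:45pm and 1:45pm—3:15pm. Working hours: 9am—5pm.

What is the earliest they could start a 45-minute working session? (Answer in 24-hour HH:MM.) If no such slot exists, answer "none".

16:00

Carlos free within 09:00–17:00: 09:00–10:45, 11:00–12:00, 12:15–13:15, 14:30–16:45.
Liang free within 09:00–17:00: 09:00–12:15, 12:45–13:45, 15:15–17:00.
Gita ∩ Quinn: 10:15–11:00, 14:15–14:30, 16:00–16:45.
Gita ∩ Quinn ∩ Alice: 10:15–10:30, 16:00–16:45.
Gita ∩ Quinn ∩ Alice ∩ Carlos: 10:15–10:30, 16:00–16:45.
Gita ∩ Quinn ∩ Alice ∩ Carlos ∩ Rania: 10:15–10:30, 16:00–16:45.
Gita ∩ Quinn ∩ Alice ∩ Carlos ∩ Rania ∩ Liang: 10:15–10:30, 16:00–16:45.
Windows ≥ 45 min: 16:00–16:45.
Earliest such window starts at 16:00.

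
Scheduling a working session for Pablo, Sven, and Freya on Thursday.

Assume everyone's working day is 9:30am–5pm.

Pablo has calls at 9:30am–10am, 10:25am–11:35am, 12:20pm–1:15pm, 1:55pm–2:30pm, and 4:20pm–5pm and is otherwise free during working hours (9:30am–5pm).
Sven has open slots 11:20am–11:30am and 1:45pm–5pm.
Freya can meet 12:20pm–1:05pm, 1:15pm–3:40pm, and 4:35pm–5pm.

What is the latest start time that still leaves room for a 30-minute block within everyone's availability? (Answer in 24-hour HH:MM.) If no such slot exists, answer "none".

Pablo free within 09:30–17:00: 10:00–10:25, 11:35–12:20, 13:15–13:55, 14:30–16:20.
Pablo ∩ Sven: 13:45–13:55, 14:30–16:20.
Pablo ∩ Sven ∩ Freya: 13:45–13:55, 14:30–15:40.
Windows ≥ 30 min: 14:30–15:40.
Latest start in the last window 14:30–15:40 is 15:40 − 30 min = 15:10.

15:10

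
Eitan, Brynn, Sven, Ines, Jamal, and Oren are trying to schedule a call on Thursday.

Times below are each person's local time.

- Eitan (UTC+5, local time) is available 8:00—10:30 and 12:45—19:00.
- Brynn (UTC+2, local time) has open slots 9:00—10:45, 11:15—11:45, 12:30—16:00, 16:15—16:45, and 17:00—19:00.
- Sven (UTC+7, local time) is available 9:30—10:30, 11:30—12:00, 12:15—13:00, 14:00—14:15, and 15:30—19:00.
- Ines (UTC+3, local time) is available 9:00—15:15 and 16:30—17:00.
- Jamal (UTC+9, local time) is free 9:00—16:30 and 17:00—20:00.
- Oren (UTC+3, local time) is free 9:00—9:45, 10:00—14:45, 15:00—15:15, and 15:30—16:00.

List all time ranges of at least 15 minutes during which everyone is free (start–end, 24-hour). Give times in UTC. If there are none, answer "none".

08:30–08:45, 09:15–09:45, 10:30–11:00

Eitan → UTC: 03:00–05:30, 07:45–14:00.
Brynn → UTC: 07:00–08:45, 09:15–09:45, 10:30–14:00, 14:15–14:45, 15:00–17:00.
Sven → UTC: 02:30–03:30, 04:30–05:00, 05:15–06:00, 07:00–07:15, 08:30–12:00.
Ines → UTC: 06:00–12:15, 13:30–14:00.
Jamal → UTC: 00:00–07:30, 08:00–11:00.
Oren → UTC: 06:00–06:45, 07:00–11:45, 12:00–12:15, 12:30–13:00.
Eitan ∩ Brynn: 07:45–08:45, 09:15–09:45, 10:30–14:00.
Eitan ∩ Brynn ∩ Sven: 08:30–08:45, 09:15–09:45, 10:30–12:00.
Eitan ∩ Brynn ∩ Sven ∩ Ines: 08:30–08:45, 09:15–09:45, 10:30–12:00.
Eitan ∩ Brynn ∩ Sven ∩ Ines ∩ Jamal: 08:30–08:45, 09:15–09:45, 10:30–11:00.
Eitan ∩ Brynn ∩ Sven ∩ Ines ∩ Jamal ∩ Oren: 08:30–08:45, 09:15–09:45, 10:30–11:00.
Windows ≥ 15 min: 08:30–08:45, 09:15–09:45, 10:30–11:00.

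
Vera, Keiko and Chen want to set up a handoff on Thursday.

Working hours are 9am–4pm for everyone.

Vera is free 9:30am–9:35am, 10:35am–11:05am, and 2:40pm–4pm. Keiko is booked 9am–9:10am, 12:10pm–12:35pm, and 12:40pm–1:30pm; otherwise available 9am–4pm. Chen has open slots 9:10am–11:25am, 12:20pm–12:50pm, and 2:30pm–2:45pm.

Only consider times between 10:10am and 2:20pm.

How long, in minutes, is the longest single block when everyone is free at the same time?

30 minutes

Keiko free within 09:00–16:00: 09:10–12:10, 12:35–12:40, 13:30–16:00.
Vera ∩ Keiko: 09:30–09:35, 10:35–11:05, 14:40–16:00.
Vera ∩ Keiko ∩ Chen: 09:30–09:35, 10:35–11:05, 14:40–14:45.
Restricted to 10:10–14:20: 10:35–11:05.
Single common window of 30 minutes.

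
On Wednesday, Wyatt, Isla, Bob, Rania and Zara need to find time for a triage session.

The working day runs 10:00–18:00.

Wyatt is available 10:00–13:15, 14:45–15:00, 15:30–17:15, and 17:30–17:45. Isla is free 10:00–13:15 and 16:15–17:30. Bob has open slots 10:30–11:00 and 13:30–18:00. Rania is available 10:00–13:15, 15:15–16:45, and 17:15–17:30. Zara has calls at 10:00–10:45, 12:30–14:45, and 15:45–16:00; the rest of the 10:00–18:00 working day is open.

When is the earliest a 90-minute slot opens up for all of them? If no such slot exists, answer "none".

none

Zara free within 10:00–18:00: 10:45–12:30, 14:45–15:45, 16:00–18:00.
Wyatt ∩ Isla: 10:00–13:15, 16:15–17:15.
Wyatt ∩ Isla ∩ Bob: 10:30–11:00, 16:15–17:15.
Wyatt ∩ Isla ∩ Bob ∩ Rania: 10:30–11:00, 16:15–16:45.
Wyatt ∩ Isla ∩ Bob ∩ Rania ∩ Zara: 10:45–11:00, 16:15–16:45.
Windows ≥ 90 min: (none).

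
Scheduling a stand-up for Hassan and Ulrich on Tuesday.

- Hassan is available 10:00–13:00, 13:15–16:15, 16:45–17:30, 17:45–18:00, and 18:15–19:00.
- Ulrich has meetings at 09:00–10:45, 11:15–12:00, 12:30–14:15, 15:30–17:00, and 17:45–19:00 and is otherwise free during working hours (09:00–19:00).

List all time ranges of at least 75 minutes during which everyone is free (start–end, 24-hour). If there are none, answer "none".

Ulrich free within 09:00–19:00: 10:45–11:15, 12:00–12:30, 14:15–15:30, 17:00–17:45.
Hassan ∩ Ulrich: 10:45–11:15, 12:00–12:30, 14:15–15:30, 17:00–17:30.
Windows ≥ 75 min: 14:15–15:30.

14:15–15:30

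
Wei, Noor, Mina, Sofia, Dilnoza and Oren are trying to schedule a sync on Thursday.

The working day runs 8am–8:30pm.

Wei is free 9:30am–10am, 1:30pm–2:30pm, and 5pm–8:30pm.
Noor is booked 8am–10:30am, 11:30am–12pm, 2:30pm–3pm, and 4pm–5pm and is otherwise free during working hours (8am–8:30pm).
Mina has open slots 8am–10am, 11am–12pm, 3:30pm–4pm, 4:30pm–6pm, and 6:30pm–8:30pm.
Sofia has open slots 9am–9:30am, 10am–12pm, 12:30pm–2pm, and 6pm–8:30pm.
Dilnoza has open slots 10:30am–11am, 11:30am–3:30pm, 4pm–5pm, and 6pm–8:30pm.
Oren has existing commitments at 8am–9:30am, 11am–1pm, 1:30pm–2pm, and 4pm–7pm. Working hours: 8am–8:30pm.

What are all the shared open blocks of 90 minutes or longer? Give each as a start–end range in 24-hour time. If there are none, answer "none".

19:00–20:30

Noor free within 08:00–20:30: 10:30–11:30, 12:00–14:30, 15:00–16:00, 17:00–20:30.
Oren free within 08:00–20:30: 09:30–11:00, 13:00–13:30, 14:00–16:00, 19:00–20:30.
Wei ∩ Noor: 13:30–14:30, 17:00–20:30.
Wei ∩ Noor ∩ Mina: 17:00–18:00, 18:30–20:30.
Wei ∩ Noor ∩ Mina ∩ Sofia: 18:30–20:30.
Wei ∩ Noor ∩ Mina ∩ Sofia ∩ Dilnoza: 18:30–20:30.
Wei ∩ Noor ∩ Mina ∩ Sofia ∩ Dilnoza ∩ Oren: 19:00–20:30.
Windows ≥ 90 min: 19:00–20:30.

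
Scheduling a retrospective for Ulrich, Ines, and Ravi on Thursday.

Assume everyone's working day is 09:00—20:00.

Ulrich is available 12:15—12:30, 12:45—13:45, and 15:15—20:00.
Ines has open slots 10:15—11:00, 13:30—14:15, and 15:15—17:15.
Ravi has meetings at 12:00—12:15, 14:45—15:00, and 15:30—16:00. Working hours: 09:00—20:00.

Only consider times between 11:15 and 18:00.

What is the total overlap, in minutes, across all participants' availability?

Ravi free within 09:00–20:00: 09:00–12:00, 12:15–14:45, 15:00–15:30, 16:00–20:00.
Ulrich ∩ Ines: 13:30–13:45, 15:15–17:15.
Ulrich ∩ Ines ∩ Ravi: 13:30–13:45, 15:15–15:30, 16:00–17:15.
Restricted to 11:15–18:00: 13:30–13:45, 15:15–15:30, 16:00–17:15.
Total common minutes: 15 + 15 + 75 = 105.

105 minutes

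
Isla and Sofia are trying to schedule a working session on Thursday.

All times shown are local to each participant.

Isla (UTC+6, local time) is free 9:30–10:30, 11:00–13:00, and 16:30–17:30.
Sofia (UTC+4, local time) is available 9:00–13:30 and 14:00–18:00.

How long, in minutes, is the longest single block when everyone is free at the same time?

120 minutes

Isla → UTC: 03:30–04:30, 05:00–07:00, 10:30–11:30.
Sofia → UTC: 05:00–09:30, 10:00–14:00.
Isla ∩ Sofia: 05:00–07:00, 10:30–11:30.
Common window lengths: 120, 60 min; longest is 120.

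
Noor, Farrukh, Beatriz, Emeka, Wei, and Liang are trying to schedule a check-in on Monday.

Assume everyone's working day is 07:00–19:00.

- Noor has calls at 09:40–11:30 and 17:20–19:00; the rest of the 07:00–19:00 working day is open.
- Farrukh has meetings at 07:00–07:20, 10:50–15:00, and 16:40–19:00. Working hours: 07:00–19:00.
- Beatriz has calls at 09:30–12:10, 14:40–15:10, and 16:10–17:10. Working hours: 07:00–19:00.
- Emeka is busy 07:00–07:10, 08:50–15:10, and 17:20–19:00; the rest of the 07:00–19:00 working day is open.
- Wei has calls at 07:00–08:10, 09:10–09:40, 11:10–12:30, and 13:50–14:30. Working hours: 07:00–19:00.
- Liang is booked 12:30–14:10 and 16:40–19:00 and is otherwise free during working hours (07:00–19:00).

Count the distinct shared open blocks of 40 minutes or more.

2

Noor free within 07:00–19:00: 07:00–09:40, 11:30–17:20.
Farrukh free within 07:00–19:00: 07:20–10:50, 15:00–16:40.
Beatriz free within 07:00–19:00: 07:00–09:30, 12:10–14:40, 15:10–16:10, 17:10–19:00.
Emeka free within 07:00–19:00: 07:10–08:50, 15:10–17:20.
Wei free within 07:00–19:00: 08:10–09:10, 09:40–11:10, 12:30–13:50, 14:30–19:00.
Liang free within 07:00–19:00: 07:00–12:30, 14:10–16:40.
Noor ∩ Farrukh: 07:20–09:40, 15:00–16:40.
Noor ∩ Farrukh ∩ Beatriz: 07:20–09:30, 15:10–16:10.
Noor ∩ Farrukh ∩ Beatriz ∩ Emeka: 07:20–08:50, 15:10–16:10.
Noor ∩ Farrukh ∩ Beatriz ∩ Emeka ∩ Wei: 08:10–08:50, 15:10–16:10.
Noor ∩ Farrukh ∩ Beatriz ∩ Emeka ∩ Wei ∩ Liang: 08:10–08:50, 15:10–16:10.
Windows ≥ 40 min: 08:10–08:50, 15:10–16:10.
That's 2 windows.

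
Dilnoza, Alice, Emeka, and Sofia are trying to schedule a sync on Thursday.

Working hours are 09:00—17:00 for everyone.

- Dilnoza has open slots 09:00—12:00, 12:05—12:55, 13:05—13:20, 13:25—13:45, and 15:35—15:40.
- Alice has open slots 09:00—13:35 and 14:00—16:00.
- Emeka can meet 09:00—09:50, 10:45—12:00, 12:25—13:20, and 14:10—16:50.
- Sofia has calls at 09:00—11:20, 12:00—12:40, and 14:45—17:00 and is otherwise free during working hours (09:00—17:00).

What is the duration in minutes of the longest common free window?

40 minutes

Sofia free within 09:00–17:00: 11:20–12:00, 12:40–14:45.
Dilnoza ∩ Alice: 09:00–12:00, 12:05–12:55, 13:05–13:20, 13:25–13:35, 15:35–15:40.
Dilnoza ∩ Alice ∩ Emeka: 09:00–09:50, 10:45–12:00, 12:25–12:55, 13:05–13:20, 15:35–15:40.
Dilnoza ∩ Alice ∩ Emeka ∩ Sofia: 11:20–12:00, 12:40–12:55, 13:05–13:20.
Common window lengths: 40, 15, 15 min; longest is 40.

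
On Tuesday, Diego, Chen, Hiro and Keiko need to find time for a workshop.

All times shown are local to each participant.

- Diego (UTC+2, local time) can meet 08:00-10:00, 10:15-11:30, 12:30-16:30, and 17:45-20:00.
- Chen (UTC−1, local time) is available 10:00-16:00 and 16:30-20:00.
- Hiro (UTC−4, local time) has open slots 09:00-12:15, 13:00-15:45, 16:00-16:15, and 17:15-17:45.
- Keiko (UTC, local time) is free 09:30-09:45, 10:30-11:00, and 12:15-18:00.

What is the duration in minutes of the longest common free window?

Diego → UTC: 06:00–08:00, 08:15–09:30, 10:30–14:30, 15:45–18:00.
Chen → UTC: 11:00–17:00, 17:30–21:00.
Hiro → UTC: 13:00–16:15, 17:00–19:45, 20:00–20:15, 21:15–21:45.
Keiko → UTC: 09:30–09:45, 10:30–11:00, 12:15–18:00.
Diego ∩ Chen: 11:00–14:30, 15:45–17:00, 17:30–18:00.
Diego ∩ Chen ∩ Hiro: 13:00–14:30, 15:45–16:15, 17:30–18:00.
Diego ∩ Chen ∩ Hiro ∩ Keiko: 13:00–14:30, 15:45–16:15, 17:30–18:00.
Common window lengths: 90, 30, 30 min; longest is 90.

90 minutes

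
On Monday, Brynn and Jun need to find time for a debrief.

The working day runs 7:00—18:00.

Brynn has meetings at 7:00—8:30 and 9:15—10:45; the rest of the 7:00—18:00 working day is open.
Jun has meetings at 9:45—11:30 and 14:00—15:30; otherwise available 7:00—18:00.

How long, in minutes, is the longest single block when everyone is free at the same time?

Brynn free within 07:00–18:00: 08:30–09:15, 10:45–18:00.
Jun free within 07:00–18:00: 07:00–09:45, 11:30–14:00, 15:30–18:00.
Brynn ∩ Jun: 08:30–09:15, 11:30–14:00, 15:30–18:00.
Common window lengths: 45, 150, 150 min; longest is 150.

150 minutes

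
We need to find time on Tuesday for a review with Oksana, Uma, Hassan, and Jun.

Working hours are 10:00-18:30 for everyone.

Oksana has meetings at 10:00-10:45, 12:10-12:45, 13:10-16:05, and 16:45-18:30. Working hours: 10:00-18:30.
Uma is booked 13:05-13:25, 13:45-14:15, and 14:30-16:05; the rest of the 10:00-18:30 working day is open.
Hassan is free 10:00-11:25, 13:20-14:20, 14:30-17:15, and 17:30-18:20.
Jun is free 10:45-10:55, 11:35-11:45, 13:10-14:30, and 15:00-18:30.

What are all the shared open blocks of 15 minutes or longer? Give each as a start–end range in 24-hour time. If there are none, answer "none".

16:05–16:45

Oksana free within 10:00–18:30: 10:45–12:10, 12:45–13:10, 16:05–16:45.
Uma free within 10:00–18:30: 10:00–13:05, 13:25–13:45, 14:15–14:30, 16:05–18:30.
Oksana ∩ Uma: 10:45–12:10, 12:45–13:05, 16:05–16:45.
Oksana ∩ Uma ∩ Hassan: 10:45–11:25, 16:05–16:45.
Oksana ∩ Uma ∩ Hassan ∩ Jun: 10:45–10:55, 16:05–16:45.
Windows ≥ 15 min: 16:05–16:45.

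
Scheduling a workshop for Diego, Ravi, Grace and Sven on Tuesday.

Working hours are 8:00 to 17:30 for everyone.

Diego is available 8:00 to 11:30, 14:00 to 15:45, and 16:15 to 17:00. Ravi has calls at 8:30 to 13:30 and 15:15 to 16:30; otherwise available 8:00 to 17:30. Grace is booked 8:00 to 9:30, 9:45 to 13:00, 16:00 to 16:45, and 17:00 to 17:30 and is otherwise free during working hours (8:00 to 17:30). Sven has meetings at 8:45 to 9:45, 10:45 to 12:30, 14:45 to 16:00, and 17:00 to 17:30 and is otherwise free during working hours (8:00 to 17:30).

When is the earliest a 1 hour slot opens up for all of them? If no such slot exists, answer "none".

none

Ravi free within 08:00–17:30: 08:00–08:30, 13:30–15:15, 16:30–17:30.
Grace free within 08:00–17:30: 09:30–09:45, 13:00–16:00, 16:45–17:00.
Sven free within 08:00–17:30: 08:00–08:45, 09:45–10:45, 12:30–14:45, 16:00–17:00.
Diego ∩ Ravi: 08:00–08:30, 14:00–15:15, 16:30–17:00.
Diego ∩ Ravi ∩ Grace: 14:00–15:15, 16:45–17:00.
Diego ∩ Ravi ∩ Grace ∩ Sven: 14:00–14:45, 16:45–17:00.
Windows ≥ 60 min: (none).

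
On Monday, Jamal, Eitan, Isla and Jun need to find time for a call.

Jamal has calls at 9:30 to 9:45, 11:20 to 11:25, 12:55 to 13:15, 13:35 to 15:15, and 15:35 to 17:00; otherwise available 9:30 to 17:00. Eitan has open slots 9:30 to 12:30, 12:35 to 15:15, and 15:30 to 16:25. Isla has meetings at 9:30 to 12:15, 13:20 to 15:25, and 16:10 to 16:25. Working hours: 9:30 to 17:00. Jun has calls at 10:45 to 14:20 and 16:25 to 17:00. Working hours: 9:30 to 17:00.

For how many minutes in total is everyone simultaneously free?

Jamal free within 09:30–17:00: 09:45–11:20, 11:25–12:55, 13:15–13:35, 15:15–15:35.
Isla free within 09:30–17:00: 12:15–13:20, 15:25–16:10, 16:25–17:00.
Jun free within 09:30–17:00: 09:30–10:45, 14:20–16:25.
Jamal ∩ Eitan: 09:45–11:20, 11:25–12:30, 12:35–12:55, 13:15–13:35, 15:30–15:35.
Jamal ∩ Eitan ∩ Isla: 12:15–12:30, 12:35–12:55, 13:15–13:20, 15:30–15:35.
Jamal ∩ Eitan ∩ Isla ∩ Jun: 15:30–15:35.
Total common minutes: 5.

5 minutes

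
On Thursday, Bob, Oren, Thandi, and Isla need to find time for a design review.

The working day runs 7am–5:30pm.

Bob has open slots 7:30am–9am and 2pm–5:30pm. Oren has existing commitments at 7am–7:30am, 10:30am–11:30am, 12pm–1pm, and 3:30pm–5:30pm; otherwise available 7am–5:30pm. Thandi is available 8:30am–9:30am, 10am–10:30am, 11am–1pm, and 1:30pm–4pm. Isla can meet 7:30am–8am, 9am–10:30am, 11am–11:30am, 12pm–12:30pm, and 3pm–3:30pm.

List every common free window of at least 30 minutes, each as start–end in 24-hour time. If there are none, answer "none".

Oren free within 07:00–17:30: 07:30–10:30, 11:30–12:00, 13:00–15:30.
Bob ∩ Oren: 07:30–09:00, 14:00–15:30.
Bob ∩ Oren ∩ Thandi: 08:30–09:00, 14:00–15:30.
Bob ∩ Oren ∩ Thandi ∩ Isla: 15:00–15:30.
Windows ≥ 30 min: 15:00–15:30.

15:00–15:30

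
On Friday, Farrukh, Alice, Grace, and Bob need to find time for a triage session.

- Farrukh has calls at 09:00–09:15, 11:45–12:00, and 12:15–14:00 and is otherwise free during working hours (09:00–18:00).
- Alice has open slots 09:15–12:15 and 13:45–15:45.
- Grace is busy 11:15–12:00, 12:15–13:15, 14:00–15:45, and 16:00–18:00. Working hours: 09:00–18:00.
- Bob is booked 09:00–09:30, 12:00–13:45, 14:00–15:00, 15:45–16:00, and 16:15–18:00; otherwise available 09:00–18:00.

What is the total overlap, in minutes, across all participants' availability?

Farrukh free within 09:00–18:00: 09:15–11:45, 12:00–12:15, 14:00–18:00.
Grace free within 09:00–18:00: 09:00–11:15, 12:00–12:15, 13:15–14:00, 15:45–16:00.
Bob free within 09:00–18:00: 09:30–12:00, 13:45–14:00, 15:00–15:45, 16:00–16:15.
Farrukh ∩ Alice: 09:15–11:45, 12:00–12:15, 14:00–15:45.
Farrukh ∩ Alice ∩ Grace: 09:15–11:15, 12:00–12:15.
Farrukh ∩ Alice ∩ Grace ∩ Bob: 09:30–11:15.
Total common minutes: 105.

105 minutes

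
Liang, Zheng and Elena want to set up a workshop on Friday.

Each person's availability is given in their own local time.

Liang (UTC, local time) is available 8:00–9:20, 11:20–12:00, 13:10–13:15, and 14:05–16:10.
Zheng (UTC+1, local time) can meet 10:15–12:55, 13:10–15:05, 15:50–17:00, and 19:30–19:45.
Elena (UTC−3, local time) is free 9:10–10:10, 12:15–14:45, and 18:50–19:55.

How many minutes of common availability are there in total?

45 minutes

Liang → UTC: 08:00–09:20, 11:20–12:00, 13:10–13:15, 14:05–16:10.
Zheng → UTC: 09:15–11:55, 12:10–14:05, 14:50–16:00, 18:30–18:45.
Elena → UTC: 12:10–13:10, 15:15–17:45, 21:50–22:55.
Liang ∩ Zheng: 09:15–09:20, 11:20–11:55, 13:10–13:15, 14:50–16:00.
Liang ∩ Zheng ∩ Elena: 15:15–16:00.
Total common minutes: 45.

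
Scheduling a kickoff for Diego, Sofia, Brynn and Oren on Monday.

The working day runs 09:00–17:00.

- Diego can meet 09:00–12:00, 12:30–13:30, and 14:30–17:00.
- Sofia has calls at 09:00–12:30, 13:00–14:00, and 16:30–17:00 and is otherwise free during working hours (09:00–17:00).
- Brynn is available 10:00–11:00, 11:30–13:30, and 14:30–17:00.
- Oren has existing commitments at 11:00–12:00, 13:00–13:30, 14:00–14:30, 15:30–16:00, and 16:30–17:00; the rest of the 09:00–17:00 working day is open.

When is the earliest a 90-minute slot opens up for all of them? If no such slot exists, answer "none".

Sofia free within 09:00–17:00: 12:30–13:00, 14:00–16:30.
Oren free within 09:00–17:00: 09:00–11:00, 12:00–13:00, 13:30–14:00, 14:30–15:30, 16:00–16:30.
Diego ∩ Sofia: 12:30–13:00, 14:30–16:30.
Diego ∩ Sofia ∩ Brynn: 12:30–13:00, 14:30–16:30.
Diego ∩ Sofia ∩ Brynn ∩ Oren: 12:30–13:00, 14:30–15:30, 16:00–16:30.
Windows ≥ 90 min: (none).

none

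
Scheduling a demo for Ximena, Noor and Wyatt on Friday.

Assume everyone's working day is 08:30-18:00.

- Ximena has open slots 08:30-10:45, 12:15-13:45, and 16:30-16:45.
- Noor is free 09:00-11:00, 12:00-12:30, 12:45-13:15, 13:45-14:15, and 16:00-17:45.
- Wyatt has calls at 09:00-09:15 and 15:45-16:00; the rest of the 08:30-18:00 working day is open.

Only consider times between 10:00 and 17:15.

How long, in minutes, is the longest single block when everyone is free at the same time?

45 minutes

Wyatt free within 08:30–18:00: 08:30–09:00, 09:15–15:45, 16:00–18:00.
Ximena ∩ Noor: 09:00–10:45, 12:15–12:30, 12:45–13:15, 16:30–16:45.
Ximena ∩ Noor ∩ Wyatt: 09:15–10:45, 12:15–12:30, 12:45–13:15, 16:30–16:45.
Restricted to 10:00–17:15: 10:00–10:45, 12:15–12:30, 12:45–13:15, 16:30–16:45.
Common window lengths: 45, 15, 30, 15 min; longest is 45.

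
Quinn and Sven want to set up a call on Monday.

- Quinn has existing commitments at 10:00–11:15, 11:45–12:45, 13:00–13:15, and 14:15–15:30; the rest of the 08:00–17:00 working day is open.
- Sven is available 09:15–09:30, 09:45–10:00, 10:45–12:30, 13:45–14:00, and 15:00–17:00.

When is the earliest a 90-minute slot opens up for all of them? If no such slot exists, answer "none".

Quinn free within 08:00–17:00: 08:00–10:00, 11:15–11:45, 12:45–13:00, 13:15–14:15, 15:30–17:00.
Quinn ∩ Sven: 09:15–09:30, 09:45–10:00, 11:15–11:45, 13:45–14:00, 15:30–17:00.
Windows ≥ 90 min: 15:30–17:00.
Earliest such window starts at 15:30.

15:30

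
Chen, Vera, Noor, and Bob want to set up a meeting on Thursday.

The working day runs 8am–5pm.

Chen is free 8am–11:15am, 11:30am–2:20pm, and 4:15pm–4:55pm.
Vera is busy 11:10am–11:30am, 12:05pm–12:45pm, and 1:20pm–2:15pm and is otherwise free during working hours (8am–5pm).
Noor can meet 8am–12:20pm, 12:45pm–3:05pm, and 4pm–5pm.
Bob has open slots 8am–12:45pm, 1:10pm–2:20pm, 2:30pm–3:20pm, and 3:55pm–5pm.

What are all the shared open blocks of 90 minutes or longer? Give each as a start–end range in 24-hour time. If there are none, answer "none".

Vera free within 08:00–17:00: 08:00–11:10, 11:30–12:05, 12:45–13:20, 14:15–17:00.
Chen ∩ Vera: 08:00–11:10, 11:30–12:05, 12:45–13:20, 14:15–14:20, 16:15–16:55.
Chen ∩ Vera ∩ Noor: 08:00–11:10, 11:30–12:05, 12:45–13:20, 14:15–14:20, 16:15–16:55.
Chen ∩ Vera ∩ Noor ∩ Bob: 08:00–11:10, 11:30–12:05, 13:10–13:20, 14:15–14:20, 16:15–16:55.
Windows ≥ 90 min: 08:00–11:10.

08:00–11:10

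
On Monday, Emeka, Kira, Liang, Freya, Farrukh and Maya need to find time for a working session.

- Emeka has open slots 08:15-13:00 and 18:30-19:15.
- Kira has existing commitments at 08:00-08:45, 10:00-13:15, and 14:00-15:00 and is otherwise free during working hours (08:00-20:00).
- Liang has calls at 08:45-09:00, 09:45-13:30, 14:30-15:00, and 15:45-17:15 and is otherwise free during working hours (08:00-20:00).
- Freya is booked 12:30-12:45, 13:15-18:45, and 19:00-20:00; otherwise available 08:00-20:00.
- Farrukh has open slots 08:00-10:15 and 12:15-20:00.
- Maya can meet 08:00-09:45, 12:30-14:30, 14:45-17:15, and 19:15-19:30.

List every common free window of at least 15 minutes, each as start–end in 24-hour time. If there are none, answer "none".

09:00–09:45

Kira free within 08:00–20:00: 08:45–10:00, 13:15–14:00, 15:00–20:00.
Liang free within 08:00–20:00: 08:00–08:45, 09:00–09:45, 13:30–14:30, 15:00–15:45, 17:15–20:00.
Freya free within 08:00–20:00: 08:00–12:30, 12:45–13:15, 18:45–19:00.
Emeka ∩ Kira: 08:45–10:00, 18:30–19:15.
Emeka ∩ Kira ∩ Liang: 09:00–09:45, 18:30–19:15.
Emeka ∩ Kira ∩ Liang ∩ Freya: 09:00–09:45, 18:45–19:00.
Emeka ∩ Kira ∩ Liang ∩ Freya ∩ Farrukh: 09:00–09:45, 18:45–19:00.
Emeka ∩ Kira ∩ Liang ∩ Freya ∩ Farrukh ∩ Maya: 09:00–09:45.
Windows ≥ 15 min: 09:00–09:45.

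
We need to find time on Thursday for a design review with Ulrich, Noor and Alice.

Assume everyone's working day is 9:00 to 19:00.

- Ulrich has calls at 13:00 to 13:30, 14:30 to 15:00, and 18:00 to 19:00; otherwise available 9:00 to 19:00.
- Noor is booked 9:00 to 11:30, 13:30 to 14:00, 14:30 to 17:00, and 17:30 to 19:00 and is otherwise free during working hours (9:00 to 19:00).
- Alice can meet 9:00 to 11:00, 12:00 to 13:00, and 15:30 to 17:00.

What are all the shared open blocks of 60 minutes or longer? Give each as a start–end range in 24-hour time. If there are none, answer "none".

12:00–13:00

Ulrich free within 09:00–19:00: 09:00–13:00, 13:30–14:30, 15:00–18:00.
Noor free within 09:00–19:00: 11:30–13:30, 14:00–14:30, 17:00–17:30.
Ulrich ∩ Noor: 11:30–13:00, 14:00–14:30, 17:00–17:30.
Ulrich ∩ Noor ∩ Alice: 12:00–13:00.
Windows ≥ 60 min: 12:00–13:00.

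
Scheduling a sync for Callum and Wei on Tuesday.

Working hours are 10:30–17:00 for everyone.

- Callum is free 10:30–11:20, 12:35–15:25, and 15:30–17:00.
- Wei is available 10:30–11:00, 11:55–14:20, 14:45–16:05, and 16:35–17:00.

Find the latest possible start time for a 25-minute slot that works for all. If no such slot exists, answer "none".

16:35

Callum ∩ Wei: 10:30–11:00, 12:35–14:20, 14:45–15:25, 15:30–16:05, 16:35–17:00.
Windows ≥ 25 min: 10:30–11:00, 12:35–14:20, 14:45–15:25, 15:30–16:05, 16:35–17:00.
Latest start in the last window 16:35–17:00 is 17:00 − 25 min = 16:35.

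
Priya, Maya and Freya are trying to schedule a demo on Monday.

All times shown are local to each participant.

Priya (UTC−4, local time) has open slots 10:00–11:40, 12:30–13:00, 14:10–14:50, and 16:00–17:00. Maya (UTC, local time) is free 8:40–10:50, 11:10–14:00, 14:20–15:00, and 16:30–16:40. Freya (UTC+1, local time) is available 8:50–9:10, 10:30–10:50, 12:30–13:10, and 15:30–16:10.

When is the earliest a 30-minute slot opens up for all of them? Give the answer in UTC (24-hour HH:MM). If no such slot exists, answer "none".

14:30

Priya → UTC: 14:00–15:40, 16:30–17:00, 18:10–18:50, 20:00–21:00.
Maya → UTC: 08:40–10:50, 11:10–14:00, 14:20–15:00, 16:30–16:40.
Freya → UTC: 07:50–08:10, 09:30–09:50, 11:30–12:10, 14:30–15:10.
Priya ∩ Maya: 14:20–15:00, 16:30–16:40.
Priya ∩ Maya ∩ Freya: 14:30–15:00.
Windows ≥ 30 min: 14:30–15:00.
Earliest such window starts at 14:30.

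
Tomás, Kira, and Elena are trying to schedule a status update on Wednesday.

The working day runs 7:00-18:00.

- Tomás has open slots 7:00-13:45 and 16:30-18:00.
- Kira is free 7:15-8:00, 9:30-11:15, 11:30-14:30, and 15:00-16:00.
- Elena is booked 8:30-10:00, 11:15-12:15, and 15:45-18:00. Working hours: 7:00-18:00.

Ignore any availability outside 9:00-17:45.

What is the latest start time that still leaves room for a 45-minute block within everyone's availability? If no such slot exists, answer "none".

13:00

Elena free within 07:00–18:00: 07:00–08:30, 10:00–11:15, 12:15–15:45.
Tomás ∩ Kira: 07:15–08:00, 09:30–11:15, 11:30–13:45.
Tomás ∩ Kira ∩ Elena: 07:15–08:00, 10:00–11:15, 12:15–13:45.
Restricted to 09:00–17:45: 10:00–11:15, 12:15–13:45.
Windows ≥ 45 min: 10:00–11:15, 12:15–13:45.
Latest start in the last window 12:15–13:45 is 13:45 − 45 min = 13:00.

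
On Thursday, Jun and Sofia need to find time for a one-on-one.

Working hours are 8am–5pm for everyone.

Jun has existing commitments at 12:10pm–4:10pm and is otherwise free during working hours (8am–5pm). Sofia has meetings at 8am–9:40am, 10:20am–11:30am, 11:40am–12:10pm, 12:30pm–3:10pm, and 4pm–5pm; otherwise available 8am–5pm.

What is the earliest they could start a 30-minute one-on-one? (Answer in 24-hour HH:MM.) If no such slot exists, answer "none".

Jun free within 08:00–17:00: 08:00–12:10, 16:10–17:00.
Sofia free within 08:00–17:00: 09:40–10:20, 11:30–11:40, 12:10–12:30, 15:10–16:00.
Jun ∩ Sofia: 09:40–10:20, 11:30–11:40.
Windows ≥ 30 min: 09:40–10:20.
Earliest such window starts at 09:40.

09:40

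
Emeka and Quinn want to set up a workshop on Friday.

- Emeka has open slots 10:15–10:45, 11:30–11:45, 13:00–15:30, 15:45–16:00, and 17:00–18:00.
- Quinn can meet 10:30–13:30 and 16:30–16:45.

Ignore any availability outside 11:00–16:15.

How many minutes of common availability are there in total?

Emeka ∩ Quinn: 10:30–10:45, 11:30–11:45, 13:00–13:30.
Restricted to 11:00–16:15: 11:30–11:45, 13:00–13:30.
Total common minutes: 15 + 30 = 45.

45 minutes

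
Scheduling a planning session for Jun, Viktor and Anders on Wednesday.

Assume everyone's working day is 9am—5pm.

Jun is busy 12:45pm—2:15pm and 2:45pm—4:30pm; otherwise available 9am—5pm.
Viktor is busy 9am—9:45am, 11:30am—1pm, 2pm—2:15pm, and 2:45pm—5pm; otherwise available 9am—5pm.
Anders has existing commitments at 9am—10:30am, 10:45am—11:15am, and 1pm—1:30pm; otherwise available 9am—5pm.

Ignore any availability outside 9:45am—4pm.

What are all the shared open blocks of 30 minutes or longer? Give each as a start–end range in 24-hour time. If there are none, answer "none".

Jun free within 09:00–17:00: 09:00–12:45, 14:15–14:45, 16:30–17:00.
Viktor free within 09:00–17:00: 09:45–11:30, 13:00–14:00, 14:15–14:45.
Anders free within 09:00–17:00: 10:30–10:45, 11:15–13:00, 13:30–17:00.
Jun ∩ Viktor: 09:45–11:30, 14:15–14:45.
Jun ∩ Viktor ∩ Anders: 10:30–10:45, 11:15–11:30, 14:15–14:45.
Restricted to 09:45–16:00: 10:30–10:45, 11:15–11:30, 14:15–14:45.
Windows ≥ 30 min: 14:15–14:45.

14:15–14:45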